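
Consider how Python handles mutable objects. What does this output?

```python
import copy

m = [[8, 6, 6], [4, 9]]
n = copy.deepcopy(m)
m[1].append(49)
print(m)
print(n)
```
[[8, 6, 6], [4, 9, 49]]
[[8, 6, 6], [4, 9]]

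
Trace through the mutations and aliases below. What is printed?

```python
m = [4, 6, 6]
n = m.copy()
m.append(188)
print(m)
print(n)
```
[4, 6, 6, 188]
[4, 6, 6]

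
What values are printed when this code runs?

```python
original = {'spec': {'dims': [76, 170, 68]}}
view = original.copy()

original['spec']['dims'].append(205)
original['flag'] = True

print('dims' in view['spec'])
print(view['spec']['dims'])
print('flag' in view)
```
True
[76, 170, 68, 205]
False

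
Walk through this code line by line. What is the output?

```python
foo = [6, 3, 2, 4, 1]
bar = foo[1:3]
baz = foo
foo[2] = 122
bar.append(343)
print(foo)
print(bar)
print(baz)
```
[6, 3, 122, 4, 1]
[3, 2, 343]
[6, 3, 122, 4, 1]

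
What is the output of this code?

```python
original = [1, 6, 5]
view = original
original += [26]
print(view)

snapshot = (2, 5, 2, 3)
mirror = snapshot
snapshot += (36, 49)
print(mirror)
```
[1, 6, 5, 26]
(2, 5, 2, 3)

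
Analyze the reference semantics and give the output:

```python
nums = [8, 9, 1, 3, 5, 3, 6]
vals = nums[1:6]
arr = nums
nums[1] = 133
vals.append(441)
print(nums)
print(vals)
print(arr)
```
[8, 133, 1, 3, 5, 3, 6]
[9, 1, 3, 5, 3, 441]
[8, 133, 1, 3, 5, 3, 6]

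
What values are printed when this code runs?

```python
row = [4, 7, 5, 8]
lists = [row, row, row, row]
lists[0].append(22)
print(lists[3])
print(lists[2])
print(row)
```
[4, 7, 5, 8, 22]
[4, 7, 5, 8, 22]
[4, 7, 5, 8, 22]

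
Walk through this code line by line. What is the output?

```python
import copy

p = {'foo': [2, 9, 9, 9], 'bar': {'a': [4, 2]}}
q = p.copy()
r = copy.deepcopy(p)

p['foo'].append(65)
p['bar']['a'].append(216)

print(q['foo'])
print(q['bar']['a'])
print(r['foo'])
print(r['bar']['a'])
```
[2, 9, 9, 9, 65]
[4, 2, 216]
[2, 9, 9, 9]
[4, 2]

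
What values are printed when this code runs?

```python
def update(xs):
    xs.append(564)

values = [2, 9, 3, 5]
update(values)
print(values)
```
[2, 9, 3, 5, 564]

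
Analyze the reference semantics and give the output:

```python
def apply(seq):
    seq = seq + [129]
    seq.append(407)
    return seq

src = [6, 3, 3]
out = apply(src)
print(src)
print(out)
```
[6, 3, 3]
[6, 3, 3, 129, 407]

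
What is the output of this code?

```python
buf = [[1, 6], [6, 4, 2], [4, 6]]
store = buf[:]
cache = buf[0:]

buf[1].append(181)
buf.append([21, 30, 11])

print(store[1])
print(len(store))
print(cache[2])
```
[6, 4, 2, 181]
3
[4, 6]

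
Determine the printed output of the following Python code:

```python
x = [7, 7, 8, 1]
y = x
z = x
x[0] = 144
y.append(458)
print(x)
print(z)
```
[144, 7, 8, 1, 458]
[144, 7, 8, 1, 458]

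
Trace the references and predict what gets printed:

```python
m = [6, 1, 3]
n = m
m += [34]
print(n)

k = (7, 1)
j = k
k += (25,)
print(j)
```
[6, 1, 3, 34]
(7, 1)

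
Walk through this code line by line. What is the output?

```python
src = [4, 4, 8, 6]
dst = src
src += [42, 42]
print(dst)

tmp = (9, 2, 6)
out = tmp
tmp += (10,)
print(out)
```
[4, 4, 8, 6, 42, 42]
(9, 2, 6)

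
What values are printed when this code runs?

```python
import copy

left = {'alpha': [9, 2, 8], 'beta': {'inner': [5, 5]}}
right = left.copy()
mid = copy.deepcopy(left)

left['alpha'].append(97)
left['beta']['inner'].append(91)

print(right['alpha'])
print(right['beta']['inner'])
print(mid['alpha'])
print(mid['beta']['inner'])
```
[9, 2, 8, 97]
[5, 5, 91]
[9, 2, 8]
[5, 5]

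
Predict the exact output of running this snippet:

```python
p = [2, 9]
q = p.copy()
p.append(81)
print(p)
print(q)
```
[2, 9, 81]
[2, 9]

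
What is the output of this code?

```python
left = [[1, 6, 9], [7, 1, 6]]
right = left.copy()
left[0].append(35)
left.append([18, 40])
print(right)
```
[[1, 6, 9, 35], [7, 1, 6]]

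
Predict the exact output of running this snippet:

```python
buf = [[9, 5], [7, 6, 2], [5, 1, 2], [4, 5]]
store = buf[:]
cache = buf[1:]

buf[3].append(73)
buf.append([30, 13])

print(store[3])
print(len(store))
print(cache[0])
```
[4, 5, 73]
4
[7, 6, 2]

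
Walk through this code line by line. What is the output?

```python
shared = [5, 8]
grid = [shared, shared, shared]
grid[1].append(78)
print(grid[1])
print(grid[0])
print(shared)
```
[5, 8, 78]
[5, 8, 78]
[5, 8, 78]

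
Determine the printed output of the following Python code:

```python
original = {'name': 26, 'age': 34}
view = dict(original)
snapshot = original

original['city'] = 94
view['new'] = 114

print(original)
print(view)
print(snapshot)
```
{'name': 26, 'age': 34, 'city': 94}
{'name': 26, 'age': 34, 'new': 114}
{'name': 26, 'age': 34, 'city': 94}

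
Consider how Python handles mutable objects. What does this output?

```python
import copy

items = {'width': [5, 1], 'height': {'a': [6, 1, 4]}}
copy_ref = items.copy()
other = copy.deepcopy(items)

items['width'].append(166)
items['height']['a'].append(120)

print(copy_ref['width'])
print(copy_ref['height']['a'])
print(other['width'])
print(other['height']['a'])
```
[5, 1, 166]
[6, 1, 4, 120]
[5, 1]
[6, 1, 4]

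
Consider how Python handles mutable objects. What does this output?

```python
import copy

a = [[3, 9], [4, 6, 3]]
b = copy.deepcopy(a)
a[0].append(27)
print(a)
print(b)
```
[[3, 9, 27], [4, 6, 3]]
[[3, 9], [4, 6, 3]]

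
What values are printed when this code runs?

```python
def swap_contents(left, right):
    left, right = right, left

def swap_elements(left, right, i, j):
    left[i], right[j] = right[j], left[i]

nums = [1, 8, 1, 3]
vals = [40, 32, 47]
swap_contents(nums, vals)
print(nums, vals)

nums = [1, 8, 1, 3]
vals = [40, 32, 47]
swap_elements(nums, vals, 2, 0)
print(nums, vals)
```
[1, 8, 1, 3] [40, 32, 47]
[1, 8, 40, 3] [1, 32, 47]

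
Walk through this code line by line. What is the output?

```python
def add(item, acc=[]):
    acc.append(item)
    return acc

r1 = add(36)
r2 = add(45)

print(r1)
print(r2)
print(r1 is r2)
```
[36, 45]
[36, 45]
True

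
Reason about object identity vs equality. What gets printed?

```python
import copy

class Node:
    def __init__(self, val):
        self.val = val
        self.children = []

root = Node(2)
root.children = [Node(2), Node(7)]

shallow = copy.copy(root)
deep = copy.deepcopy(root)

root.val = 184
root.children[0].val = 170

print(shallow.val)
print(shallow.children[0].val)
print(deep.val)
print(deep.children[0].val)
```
2
170
2
2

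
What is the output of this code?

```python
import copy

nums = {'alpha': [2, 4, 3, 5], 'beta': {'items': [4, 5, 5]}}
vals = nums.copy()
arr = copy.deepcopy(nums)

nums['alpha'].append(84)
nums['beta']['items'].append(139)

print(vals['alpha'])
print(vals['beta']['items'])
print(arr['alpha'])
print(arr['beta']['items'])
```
[2, 4, 3, 5, 84]
[4, 5, 5, 139]
[2, 4, 3, 5]
[4, 5, 5]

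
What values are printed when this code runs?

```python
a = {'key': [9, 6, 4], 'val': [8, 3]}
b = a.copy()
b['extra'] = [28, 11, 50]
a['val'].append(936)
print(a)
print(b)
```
{'key': [9, 6, 4], 'val': [8, 3, 936]}
{'key': [9, 6, 4], 'val': [8, 3, 936], 'extra': [28, 11, 50]}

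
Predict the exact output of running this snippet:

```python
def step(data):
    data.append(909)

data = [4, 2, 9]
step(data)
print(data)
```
[4, 2, 9, 909]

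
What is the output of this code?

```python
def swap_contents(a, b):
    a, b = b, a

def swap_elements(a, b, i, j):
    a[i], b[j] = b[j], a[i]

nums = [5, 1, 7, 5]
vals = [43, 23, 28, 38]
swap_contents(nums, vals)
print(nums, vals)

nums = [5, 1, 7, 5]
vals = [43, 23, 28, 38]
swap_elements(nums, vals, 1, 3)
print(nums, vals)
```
[5, 1, 7, 5] [43, 23, 28, 38]
[5, 38, 7, 5] [43, 23, 28, 1]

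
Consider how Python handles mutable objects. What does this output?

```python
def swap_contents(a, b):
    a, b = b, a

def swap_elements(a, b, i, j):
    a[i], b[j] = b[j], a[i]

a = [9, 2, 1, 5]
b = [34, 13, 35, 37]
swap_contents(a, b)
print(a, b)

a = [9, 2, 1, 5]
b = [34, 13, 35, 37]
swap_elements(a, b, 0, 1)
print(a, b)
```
[9, 2, 1, 5] [34, 13, 35, 37]
[13, 2, 1, 5] [34, 9, 35, 37]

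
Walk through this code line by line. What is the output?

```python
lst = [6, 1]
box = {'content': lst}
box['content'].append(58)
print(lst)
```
[6, 1, 58]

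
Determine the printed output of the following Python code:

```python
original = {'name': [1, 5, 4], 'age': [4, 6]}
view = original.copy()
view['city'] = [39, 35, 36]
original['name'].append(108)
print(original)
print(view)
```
{'name': [1, 5, 4, 108], 'age': [4, 6]}
{'name': [1, 5, 4, 108], 'age': [4, 6], 'city': [39, 35, 36]}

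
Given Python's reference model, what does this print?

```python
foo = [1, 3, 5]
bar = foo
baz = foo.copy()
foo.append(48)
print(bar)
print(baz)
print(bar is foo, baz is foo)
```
[1, 3, 5, 48]
[1, 3, 5]
True False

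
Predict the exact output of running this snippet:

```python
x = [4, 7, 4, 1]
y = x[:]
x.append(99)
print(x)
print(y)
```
[4, 7, 4, 1, 99]
[4, 7, 4, 1]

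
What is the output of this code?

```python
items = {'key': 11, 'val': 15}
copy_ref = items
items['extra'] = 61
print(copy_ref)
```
{'key': 11, 'val': 15, 'extra': 61}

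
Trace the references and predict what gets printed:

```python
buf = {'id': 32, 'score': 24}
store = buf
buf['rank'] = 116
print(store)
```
{'id': 32, 'score': 24, 'rank': 116}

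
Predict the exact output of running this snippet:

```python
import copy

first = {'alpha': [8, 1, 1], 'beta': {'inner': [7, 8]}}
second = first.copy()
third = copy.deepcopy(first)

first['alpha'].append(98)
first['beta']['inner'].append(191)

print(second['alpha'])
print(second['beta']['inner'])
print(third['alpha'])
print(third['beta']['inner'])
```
[8, 1, 1, 98]
[7, 8, 191]
[8, 1, 1]
[7, 8]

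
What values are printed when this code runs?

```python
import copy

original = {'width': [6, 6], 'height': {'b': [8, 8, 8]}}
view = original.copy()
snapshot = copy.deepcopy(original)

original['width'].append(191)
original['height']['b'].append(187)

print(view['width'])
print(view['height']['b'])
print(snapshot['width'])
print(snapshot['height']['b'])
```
[6, 6, 191]
[8, 8, 8, 187]
[6, 6]
[8, 8, 8]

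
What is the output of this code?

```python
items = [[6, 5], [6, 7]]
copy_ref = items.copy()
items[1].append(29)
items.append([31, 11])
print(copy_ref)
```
[[6, 5], [6, 7, 29]]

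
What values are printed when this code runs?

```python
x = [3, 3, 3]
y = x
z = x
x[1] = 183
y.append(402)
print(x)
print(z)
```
[3, 183, 3, 402]
[3, 183, 3, 402]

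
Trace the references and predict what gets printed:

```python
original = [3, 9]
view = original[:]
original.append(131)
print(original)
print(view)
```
[3, 9, 131]
[3, 9]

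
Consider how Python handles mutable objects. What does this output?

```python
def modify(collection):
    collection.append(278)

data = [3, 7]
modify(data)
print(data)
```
[3, 7, 278]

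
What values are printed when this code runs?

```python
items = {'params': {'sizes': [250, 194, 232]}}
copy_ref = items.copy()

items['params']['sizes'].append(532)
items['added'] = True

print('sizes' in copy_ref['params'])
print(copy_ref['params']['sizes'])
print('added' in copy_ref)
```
True
[250, 194, 232, 532]
False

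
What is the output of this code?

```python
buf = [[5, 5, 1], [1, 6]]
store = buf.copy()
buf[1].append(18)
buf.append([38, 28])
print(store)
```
[[5, 5, 1], [1, 6, 18]]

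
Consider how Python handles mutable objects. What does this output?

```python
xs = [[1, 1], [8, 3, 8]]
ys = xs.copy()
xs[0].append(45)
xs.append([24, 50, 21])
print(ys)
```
[[1, 1, 45], [8, 3, 8]]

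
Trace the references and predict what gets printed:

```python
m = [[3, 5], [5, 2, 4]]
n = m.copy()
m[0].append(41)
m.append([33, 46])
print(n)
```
[[3, 5, 41], [5, 2, 4]]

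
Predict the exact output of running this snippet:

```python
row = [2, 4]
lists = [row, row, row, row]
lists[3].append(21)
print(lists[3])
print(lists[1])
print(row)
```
[2, 4, 21]
[2, 4, 21]
[2, 4, 21]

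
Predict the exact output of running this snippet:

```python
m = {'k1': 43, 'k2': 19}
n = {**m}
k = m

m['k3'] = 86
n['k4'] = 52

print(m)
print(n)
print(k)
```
{'k1': 43, 'k2': 19, 'k3': 86}
{'k1': 43, 'k2': 19, 'k4': 52}
{'k1': 43, 'k2': 19, 'k3': 86}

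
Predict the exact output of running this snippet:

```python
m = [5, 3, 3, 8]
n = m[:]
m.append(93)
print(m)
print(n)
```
[5, 3, 3, 8, 93]
[5, 3, 3, 8]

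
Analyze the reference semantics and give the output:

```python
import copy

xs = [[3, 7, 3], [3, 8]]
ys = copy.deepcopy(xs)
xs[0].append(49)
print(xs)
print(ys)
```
[[3, 7, 3, 49], [3, 8]]
[[3, 7, 3], [3, 8]]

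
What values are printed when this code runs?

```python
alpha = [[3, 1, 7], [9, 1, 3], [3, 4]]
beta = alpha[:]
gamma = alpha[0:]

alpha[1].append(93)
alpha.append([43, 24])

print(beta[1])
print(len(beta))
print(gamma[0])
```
[9, 1, 3, 93]
3
[3, 1, 7]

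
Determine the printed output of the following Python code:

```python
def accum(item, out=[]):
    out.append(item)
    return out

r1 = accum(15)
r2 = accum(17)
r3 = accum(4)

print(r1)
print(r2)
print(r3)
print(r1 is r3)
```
[15, 17, 4]
[15, 17, 4]
[15, 17, 4]
True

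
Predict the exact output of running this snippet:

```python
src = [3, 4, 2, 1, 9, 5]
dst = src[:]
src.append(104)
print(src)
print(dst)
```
[3, 4, 2, 1, 9, 5, 104]
[3, 4, 2, 1, 9, 5]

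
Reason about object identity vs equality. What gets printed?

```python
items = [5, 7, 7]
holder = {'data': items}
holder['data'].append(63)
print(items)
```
[5, 7, 7, 63]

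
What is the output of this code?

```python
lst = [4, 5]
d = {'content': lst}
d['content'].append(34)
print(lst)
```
[4, 5, 34]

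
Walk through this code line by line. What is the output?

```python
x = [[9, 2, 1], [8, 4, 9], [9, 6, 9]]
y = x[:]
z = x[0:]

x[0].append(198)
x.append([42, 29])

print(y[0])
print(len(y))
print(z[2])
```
[9, 2, 1, 198]
3
[9, 6, 9]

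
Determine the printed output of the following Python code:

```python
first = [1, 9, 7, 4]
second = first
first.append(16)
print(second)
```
[1, 9, 7, 4, 16]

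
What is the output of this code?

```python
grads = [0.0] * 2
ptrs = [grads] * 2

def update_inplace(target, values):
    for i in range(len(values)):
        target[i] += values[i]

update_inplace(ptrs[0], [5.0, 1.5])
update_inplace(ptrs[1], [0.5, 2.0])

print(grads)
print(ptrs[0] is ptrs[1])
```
[5.5, 3.5]
True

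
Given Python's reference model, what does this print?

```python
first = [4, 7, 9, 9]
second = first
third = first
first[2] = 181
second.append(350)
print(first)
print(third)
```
[4, 7, 181, 9, 350]
[4, 7, 181, 9, 350]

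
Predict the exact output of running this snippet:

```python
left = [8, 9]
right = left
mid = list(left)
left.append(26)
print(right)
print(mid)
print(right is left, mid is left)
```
[8, 9, 26]
[8, 9]
True False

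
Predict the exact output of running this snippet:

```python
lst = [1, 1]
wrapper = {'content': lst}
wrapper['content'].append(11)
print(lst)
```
[1, 1, 11]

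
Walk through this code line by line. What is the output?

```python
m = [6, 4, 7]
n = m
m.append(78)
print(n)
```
[6, 4, 7, 78]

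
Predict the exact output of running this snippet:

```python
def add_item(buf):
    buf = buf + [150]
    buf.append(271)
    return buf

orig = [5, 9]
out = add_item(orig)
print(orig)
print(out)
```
[5, 9]
[5, 9, 150, 271]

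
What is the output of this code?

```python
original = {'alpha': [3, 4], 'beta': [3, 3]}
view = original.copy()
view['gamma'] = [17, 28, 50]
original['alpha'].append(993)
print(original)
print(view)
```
{'alpha': [3, 4, 993], 'beta': [3, 3]}
{'alpha': [3, 4, 993], 'beta': [3, 3], 'gamma': [17, 28, 50]}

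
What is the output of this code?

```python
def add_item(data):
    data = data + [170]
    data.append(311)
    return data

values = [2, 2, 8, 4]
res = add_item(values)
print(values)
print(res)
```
[2, 2, 8, 4]
[2, 2, 8, 4, 170, 311]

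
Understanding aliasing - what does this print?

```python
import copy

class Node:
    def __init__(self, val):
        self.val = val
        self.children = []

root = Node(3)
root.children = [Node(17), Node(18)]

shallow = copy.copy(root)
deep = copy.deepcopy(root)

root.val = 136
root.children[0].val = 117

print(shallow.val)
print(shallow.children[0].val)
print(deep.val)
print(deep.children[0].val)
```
3
117
3
17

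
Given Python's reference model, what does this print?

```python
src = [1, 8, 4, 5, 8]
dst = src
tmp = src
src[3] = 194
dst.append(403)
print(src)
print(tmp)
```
[1, 8, 4, 194, 8, 403]
[1, 8, 4, 194, 8, 403]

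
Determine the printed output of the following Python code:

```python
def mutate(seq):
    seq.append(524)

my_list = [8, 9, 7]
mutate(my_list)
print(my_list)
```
[8, 9, 7, 524]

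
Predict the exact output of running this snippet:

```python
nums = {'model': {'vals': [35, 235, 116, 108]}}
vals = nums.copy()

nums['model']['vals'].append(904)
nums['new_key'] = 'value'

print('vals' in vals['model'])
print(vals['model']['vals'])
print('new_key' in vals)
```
True
[35, 235, 116, 108, 904]
False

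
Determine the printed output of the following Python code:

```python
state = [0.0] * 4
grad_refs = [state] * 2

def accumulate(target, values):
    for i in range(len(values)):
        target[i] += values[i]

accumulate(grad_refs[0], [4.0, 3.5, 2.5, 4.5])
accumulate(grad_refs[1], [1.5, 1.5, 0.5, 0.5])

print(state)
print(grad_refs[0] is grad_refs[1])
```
[5.5, 5.0, 3.0, 5.0]
True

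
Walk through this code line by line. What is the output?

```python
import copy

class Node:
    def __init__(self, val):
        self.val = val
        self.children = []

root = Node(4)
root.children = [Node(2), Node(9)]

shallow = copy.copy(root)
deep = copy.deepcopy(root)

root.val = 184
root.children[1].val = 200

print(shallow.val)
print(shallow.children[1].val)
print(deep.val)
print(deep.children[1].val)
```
4
200
4
9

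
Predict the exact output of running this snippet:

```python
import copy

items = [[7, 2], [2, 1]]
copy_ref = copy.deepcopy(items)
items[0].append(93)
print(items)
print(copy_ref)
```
[[7, 2, 93], [2, 1]]
[[7, 2], [2, 1]]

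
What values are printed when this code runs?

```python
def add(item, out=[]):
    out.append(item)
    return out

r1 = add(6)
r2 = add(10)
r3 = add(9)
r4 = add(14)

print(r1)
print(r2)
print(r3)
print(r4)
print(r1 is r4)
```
[6, 10, 9, 14]
[6, 10, 9, 14]
[6, 10, 9, 14]
[6, 10, 9, 14]
True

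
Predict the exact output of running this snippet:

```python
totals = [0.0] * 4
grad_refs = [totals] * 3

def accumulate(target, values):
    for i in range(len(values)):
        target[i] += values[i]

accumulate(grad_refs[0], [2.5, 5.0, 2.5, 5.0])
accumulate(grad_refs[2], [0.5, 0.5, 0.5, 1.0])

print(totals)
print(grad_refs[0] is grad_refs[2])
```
[3.0, 5.5, 3.0, 6.0]
True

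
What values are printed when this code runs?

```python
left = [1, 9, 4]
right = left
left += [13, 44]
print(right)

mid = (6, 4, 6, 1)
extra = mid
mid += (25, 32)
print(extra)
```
[1, 9, 4, 13, 44]
(6, 4, 6, 1)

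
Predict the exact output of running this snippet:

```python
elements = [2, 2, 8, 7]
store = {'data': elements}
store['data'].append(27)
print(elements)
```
[2, 2, 8, 7, 27]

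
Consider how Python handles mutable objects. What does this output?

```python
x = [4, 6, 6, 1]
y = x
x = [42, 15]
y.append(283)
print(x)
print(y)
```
[42, 15]
[4, 6, 6, 1, 283]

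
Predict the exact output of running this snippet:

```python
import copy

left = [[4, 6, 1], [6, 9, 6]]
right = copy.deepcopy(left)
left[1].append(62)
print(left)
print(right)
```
[[4, 6, 1], [6, 9, 6, 62]]
[[4, 6, 1], [6, 9, 6]]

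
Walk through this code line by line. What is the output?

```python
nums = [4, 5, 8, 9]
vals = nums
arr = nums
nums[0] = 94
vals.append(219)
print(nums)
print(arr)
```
[94, 5, 8, 9, 219]
[94, 5, 8, 9, 219]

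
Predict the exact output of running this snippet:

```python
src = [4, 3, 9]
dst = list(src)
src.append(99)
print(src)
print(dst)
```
[4, 3, 9, 99]
[4, 3, 9]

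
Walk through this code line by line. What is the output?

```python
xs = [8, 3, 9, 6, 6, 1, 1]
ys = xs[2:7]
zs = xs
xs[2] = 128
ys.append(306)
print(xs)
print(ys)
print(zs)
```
[8, 3, 128, 6, 6, 1, 1]
[9, 6, 6, 1, 1, 306]
[8, 3, 128, 6, 6, 1, 1]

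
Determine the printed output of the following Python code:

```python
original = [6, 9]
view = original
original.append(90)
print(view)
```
[6, 9, 90]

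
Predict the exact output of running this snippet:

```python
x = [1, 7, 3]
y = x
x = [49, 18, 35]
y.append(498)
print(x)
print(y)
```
[49, 18, 35]
[1, 7, 3, 498]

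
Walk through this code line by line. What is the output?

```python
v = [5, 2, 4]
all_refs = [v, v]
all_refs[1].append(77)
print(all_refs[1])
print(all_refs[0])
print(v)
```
[5, 2, 4, 77]
[5, 2, 4, 77]
[5, 2, 4, 77]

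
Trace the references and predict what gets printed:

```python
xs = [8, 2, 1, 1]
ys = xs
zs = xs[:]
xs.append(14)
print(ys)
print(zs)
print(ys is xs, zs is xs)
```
[8, 2, 1, 1, 14]
[8, 2, 1, 1]
True False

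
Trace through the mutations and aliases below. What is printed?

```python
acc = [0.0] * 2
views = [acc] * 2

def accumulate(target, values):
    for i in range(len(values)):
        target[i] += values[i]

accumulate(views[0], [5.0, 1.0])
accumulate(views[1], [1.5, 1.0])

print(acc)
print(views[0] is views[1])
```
[6.5, 2.0]
True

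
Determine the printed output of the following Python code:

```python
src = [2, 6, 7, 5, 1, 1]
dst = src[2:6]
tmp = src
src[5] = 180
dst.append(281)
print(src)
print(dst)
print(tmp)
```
[2, 6, 7, 5, 1, 180]
[7, 5, 1, 1, 281]
[2, 6, 7, 5, 1, 180]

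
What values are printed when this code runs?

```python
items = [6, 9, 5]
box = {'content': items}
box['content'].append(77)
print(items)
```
[6, 9, 5, 77]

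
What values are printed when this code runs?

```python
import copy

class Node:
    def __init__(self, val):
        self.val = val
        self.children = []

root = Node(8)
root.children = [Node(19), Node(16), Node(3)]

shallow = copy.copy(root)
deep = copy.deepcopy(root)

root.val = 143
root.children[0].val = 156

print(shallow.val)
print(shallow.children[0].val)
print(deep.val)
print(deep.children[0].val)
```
8
156
8
19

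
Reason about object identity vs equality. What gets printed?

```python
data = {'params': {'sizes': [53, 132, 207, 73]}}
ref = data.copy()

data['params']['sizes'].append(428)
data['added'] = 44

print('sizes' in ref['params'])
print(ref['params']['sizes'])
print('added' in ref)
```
True
[53, 132, 207, 73, 428]
False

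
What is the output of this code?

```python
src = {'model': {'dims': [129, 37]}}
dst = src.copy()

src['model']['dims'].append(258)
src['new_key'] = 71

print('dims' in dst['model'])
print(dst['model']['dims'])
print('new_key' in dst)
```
True
[129, 37, 258]
False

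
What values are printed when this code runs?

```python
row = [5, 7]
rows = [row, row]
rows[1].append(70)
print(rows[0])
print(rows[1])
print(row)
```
[5, 7, 70]
[5, 7, 70]
[5, 7, 70]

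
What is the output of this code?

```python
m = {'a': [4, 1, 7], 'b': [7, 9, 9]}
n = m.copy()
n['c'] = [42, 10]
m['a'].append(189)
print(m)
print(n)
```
{'a': [4, 1, 7, 189], 'b': [7, 9, 9]}
{'a': [4, 1, 7, 189], 'b': [7, 9, 9], 'c': [42, 10]}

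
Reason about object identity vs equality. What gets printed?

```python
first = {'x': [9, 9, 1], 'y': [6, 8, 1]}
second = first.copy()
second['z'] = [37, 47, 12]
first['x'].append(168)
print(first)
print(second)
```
{'x': [9, 9, 1, 168], 'y': [6, 8, 1]}
{'x': [9, 9, 1, 168], 'y': [6, 8, 1], 'z': [37, 47, 12]}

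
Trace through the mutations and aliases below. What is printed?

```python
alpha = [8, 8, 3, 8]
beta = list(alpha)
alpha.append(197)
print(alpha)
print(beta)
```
[8, 8, 3, 8, 197]
[8, 8, 3, 8]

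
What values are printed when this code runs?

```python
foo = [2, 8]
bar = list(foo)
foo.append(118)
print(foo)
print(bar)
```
[2, 8, 118]
[2, 8]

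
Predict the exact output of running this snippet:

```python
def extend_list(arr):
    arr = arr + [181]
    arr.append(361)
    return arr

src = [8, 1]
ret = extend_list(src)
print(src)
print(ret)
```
[8, 1]
[8, 1, 181, 361]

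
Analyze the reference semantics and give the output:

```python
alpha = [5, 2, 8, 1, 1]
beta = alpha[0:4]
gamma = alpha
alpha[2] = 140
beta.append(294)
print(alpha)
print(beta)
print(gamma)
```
[5, 2, 140, 1, 1]
[5, 2, 8, 1, 294]
[5, 2, 140, 1, 1]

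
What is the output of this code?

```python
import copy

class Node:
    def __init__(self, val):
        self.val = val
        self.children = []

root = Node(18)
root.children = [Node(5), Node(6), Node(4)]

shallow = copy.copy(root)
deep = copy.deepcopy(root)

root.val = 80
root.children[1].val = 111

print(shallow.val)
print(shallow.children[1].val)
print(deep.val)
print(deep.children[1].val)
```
18
111
18
6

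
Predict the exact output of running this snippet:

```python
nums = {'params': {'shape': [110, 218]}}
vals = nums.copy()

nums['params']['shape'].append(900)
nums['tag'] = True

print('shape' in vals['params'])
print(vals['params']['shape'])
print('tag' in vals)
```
True
[110, 218, 900]
False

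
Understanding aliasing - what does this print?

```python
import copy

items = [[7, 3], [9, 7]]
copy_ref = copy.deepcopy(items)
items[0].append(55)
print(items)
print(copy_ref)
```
[[7, 3, 55], [9, 7]]
[[7, 3], [9, 7]]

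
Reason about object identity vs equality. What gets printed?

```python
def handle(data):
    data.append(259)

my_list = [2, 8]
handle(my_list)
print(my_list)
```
[2, 8, 259]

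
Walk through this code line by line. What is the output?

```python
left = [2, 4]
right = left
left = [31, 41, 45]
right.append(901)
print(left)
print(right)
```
[31, 41, 45]
[2, 4, 901]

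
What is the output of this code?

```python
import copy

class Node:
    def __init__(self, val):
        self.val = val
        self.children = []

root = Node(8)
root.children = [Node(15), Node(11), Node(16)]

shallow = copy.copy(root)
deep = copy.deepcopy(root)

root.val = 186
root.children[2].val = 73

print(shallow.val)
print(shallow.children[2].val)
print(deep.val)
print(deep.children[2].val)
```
8
73
8
16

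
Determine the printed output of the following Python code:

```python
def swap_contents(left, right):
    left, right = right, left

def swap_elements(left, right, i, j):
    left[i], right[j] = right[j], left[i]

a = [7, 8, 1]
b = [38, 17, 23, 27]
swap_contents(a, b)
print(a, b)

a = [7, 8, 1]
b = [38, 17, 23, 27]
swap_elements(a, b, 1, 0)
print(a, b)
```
[7, 8, 1] [38, 17, 23, 27]
[7, 38, 1] [8, 17, 23, 27]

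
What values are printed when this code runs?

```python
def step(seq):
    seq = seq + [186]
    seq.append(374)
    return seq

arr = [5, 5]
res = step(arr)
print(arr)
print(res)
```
[5, 5]
[5, 5, 186, 374]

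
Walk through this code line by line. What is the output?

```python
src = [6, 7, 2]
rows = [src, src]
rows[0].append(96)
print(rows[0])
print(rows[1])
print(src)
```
[6, 7, 2, 96]
[6, 7, 2, 96]
[6, 7, 2, 96]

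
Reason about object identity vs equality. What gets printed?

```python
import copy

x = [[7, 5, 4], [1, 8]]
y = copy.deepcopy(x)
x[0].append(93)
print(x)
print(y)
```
[[7, 5, 4, 93], [1, 8]]
[[7, 5, 4], [1, 8]]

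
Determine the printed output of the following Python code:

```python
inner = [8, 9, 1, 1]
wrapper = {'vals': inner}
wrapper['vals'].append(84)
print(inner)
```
[8, 9, 1, 1, 84]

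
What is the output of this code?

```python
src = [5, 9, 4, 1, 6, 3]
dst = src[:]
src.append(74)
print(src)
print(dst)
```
[5, 9, 4, 1, 6, 3, 74]
[5, 9, 4, 1, 6, 3]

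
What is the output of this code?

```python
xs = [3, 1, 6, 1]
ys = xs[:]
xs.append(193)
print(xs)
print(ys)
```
[3, 1, 6, 1, 193]
[3, 1, 6, 1]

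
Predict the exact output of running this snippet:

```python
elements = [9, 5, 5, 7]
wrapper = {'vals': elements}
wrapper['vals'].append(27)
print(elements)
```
[9, 5, 5, 7, 27]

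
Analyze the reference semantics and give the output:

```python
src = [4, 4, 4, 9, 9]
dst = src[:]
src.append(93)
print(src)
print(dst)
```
[4, 4, 4, 9, 9, 93]
[4, 4, 4, 9, 9]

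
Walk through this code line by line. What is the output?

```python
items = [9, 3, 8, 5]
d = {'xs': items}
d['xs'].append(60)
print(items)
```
[9, 3, 8, 5, 60]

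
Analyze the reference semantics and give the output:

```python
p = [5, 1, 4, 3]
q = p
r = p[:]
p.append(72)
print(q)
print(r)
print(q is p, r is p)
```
[5, 1, 4, 3, 72]
[5, 1, 4, 3]
True False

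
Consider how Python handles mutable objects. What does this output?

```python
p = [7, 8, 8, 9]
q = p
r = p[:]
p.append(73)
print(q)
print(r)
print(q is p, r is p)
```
[7, 8, 8, 9, 73]
[7, 8, 8, 9]
True False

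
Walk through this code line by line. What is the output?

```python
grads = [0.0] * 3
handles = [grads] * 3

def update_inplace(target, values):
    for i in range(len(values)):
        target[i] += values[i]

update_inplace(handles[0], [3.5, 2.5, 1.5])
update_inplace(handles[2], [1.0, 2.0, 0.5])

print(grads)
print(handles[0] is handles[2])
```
[4.5, 4.5, 2.0]
True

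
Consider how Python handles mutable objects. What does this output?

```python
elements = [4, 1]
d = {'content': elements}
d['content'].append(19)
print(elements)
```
[4, 1, 19]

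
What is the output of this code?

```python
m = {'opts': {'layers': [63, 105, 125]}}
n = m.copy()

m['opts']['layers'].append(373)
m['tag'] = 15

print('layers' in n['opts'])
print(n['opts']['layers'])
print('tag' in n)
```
True
[63, 105, 125, 373]
False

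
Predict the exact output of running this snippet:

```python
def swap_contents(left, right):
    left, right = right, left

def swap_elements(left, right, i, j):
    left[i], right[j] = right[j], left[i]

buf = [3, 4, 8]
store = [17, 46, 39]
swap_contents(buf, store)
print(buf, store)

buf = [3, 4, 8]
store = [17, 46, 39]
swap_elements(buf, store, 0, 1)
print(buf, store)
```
[3, 4, 8] [17, 46, 39]
[46, 4, 8] [17, 3, 39]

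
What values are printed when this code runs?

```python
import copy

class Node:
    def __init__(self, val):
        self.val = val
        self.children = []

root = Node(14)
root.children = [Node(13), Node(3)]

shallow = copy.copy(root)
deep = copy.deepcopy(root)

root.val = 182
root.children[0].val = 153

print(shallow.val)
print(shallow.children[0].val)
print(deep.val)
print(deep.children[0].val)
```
14
153
14
13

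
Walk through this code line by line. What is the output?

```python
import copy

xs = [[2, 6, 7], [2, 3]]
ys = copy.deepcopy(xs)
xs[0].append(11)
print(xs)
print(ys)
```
[[2, 6, 7, 11], [2, 3]]
[[2, 6, 7], [2, 3]]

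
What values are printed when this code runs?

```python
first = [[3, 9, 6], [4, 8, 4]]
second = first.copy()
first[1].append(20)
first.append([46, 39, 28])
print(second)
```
[[3, 9, 6], [4, 8, 4, 20]]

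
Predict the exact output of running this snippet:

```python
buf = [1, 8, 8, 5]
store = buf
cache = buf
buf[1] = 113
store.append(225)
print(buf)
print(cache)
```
[1, 113, 8, 5, 225]
[1, 113, 8, 5, 225]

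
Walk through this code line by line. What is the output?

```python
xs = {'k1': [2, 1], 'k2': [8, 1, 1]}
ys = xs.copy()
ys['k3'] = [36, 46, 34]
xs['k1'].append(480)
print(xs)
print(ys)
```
{'k1': [2, 1, 480], 'k2': [8, 1, 1]}
{'k1': [2, 1, 480], 'k2': [8, 1, 1], 'k3': [36, 46, 34]}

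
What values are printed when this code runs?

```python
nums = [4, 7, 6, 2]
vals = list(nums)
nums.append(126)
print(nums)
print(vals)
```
[4, 7, 6, 2, 126]
[4, 7, 6, 2]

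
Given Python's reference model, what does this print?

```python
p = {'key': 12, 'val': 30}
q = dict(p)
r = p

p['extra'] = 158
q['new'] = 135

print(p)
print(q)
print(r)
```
{'key': 12, 'val': 30, 'extra': 158}
{'key': 12, 'val': 30, 'new': 135}
{'key': 12, 'val': 30, 'extra': 158}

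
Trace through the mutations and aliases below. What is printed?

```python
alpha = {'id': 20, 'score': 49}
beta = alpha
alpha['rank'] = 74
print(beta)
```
{'id': 20, 'score': 49, 'rank': 74}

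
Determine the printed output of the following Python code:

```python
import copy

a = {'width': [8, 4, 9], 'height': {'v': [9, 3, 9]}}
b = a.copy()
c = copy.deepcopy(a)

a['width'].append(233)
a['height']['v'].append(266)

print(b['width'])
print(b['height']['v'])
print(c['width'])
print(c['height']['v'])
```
[8, 4, 9, 233]
[9, 3, 9, 266]
[8, 4, 9]
[9, 3, 9]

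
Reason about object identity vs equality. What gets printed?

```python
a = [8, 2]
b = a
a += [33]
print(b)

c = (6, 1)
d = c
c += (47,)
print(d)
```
[8, 2, 33]
(6, 1)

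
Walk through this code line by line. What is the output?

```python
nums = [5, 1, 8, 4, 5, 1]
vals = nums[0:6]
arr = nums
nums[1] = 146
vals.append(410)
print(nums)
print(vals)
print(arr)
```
[5, 146, 8, 4, 5, 1]
[5, 1, 8, 4, 5, 1, 410]
[5, 146, 8, 4, 5, 1]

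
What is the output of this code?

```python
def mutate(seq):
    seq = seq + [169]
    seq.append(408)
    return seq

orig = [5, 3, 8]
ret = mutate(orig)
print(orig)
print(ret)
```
[5, 3, 8]
[5, 3, 8, 169, 408]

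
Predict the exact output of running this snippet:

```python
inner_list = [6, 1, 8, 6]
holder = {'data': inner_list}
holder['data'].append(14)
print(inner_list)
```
[6, 1, 8, 6, 14]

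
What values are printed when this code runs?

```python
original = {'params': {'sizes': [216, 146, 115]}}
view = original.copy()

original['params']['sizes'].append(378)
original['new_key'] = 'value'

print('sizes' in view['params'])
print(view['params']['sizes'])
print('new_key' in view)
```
True
[216, 146, 115, 378]
False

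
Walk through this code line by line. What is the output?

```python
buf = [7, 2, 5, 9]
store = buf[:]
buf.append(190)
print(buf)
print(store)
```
[7, 2, 5, 9, 190]
[7, 2, 5, 9]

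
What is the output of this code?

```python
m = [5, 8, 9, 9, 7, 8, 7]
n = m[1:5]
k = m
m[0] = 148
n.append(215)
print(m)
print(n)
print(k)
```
[148, 8, 9, 9, 7, 8, 7]
[8, 9, 9, 7, 215]
[148, 8, 9, 9, 7, 8, 7]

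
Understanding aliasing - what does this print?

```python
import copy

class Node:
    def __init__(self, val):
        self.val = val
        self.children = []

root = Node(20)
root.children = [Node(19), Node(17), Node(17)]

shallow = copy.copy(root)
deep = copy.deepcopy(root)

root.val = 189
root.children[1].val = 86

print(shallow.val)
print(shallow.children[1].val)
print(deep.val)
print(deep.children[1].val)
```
20
86
20
17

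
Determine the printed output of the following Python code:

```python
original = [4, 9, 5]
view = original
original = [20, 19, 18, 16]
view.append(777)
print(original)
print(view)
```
[20, 19, 18, 16]
[4, 9, 5, 777]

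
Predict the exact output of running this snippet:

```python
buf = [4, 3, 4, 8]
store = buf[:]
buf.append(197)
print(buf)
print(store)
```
[4, 3, 4, 8, 197]
[4, 3, 4, 8]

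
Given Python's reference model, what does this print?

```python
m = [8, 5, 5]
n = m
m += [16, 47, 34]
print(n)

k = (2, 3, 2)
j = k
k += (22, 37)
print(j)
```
[8, 5, 5, 16, 47, 34]
(2, 3, 2)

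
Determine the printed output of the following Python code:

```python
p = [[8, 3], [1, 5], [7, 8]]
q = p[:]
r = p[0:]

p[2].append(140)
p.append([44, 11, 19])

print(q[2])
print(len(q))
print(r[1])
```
[7, 8, 140]
3
[1, 5]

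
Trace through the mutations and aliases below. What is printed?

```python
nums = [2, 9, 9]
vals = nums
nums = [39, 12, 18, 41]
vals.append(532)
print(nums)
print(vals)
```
[39, 12, 18, 41]
[2, 9, 9, 532]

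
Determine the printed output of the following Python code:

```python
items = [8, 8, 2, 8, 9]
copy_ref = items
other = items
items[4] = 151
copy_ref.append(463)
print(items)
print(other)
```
[8, 8, 2, 8, 151, 463]
[8, 8, 2, 8, 151, 463]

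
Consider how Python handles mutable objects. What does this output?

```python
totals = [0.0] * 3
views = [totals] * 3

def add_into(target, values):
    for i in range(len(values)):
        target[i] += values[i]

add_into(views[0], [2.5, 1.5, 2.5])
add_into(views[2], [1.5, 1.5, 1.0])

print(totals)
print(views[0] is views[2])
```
[4.0, 3.0, 3.5]
True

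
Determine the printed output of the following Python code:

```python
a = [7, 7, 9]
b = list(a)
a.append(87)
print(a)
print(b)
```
[7, 7, 9, 87]
[7, 7, 9]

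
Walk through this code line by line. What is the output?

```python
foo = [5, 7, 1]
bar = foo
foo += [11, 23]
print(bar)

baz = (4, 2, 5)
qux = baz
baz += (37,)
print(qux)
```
[5, 7, 1, 11, 23]
(4, 2, 5)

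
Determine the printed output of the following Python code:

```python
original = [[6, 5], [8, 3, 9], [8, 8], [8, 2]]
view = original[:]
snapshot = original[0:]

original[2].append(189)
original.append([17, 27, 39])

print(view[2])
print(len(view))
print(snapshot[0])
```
[8, 8, 189]
4
[6, 5]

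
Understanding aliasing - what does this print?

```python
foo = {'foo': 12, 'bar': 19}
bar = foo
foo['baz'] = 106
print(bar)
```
{'foo': 12, 'bar': 19, 'baz': 106}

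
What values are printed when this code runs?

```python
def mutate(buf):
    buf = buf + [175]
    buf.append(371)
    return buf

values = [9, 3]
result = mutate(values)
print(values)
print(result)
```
[9, 3]
[9, 3, 175, 371]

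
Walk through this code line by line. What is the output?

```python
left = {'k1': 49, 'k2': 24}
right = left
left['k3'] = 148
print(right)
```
{'k1': 49, 'k2': 24, 'k3': 148}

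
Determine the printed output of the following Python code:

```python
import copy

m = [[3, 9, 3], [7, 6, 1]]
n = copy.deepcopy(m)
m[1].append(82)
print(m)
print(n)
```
[[3, 9, 3], [7, 6, 1, 82]]
[[3, 9, 3], [7, 6, 1]]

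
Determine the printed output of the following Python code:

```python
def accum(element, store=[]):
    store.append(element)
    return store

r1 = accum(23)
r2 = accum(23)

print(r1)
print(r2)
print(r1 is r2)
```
[23, 23]
[23, 23]
True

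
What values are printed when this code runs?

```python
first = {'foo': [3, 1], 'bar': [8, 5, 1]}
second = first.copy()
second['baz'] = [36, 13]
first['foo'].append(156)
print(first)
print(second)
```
{'foo': [3, 1, 156], 'bar': [8, 5, 1]}
{'foo': [3, 1, 156], 'bar': [8, 5, 1], 'baz': [36, 13]}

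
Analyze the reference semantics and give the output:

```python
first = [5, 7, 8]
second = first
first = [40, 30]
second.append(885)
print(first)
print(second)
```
[40, 30]
[5, 7, 8, 885]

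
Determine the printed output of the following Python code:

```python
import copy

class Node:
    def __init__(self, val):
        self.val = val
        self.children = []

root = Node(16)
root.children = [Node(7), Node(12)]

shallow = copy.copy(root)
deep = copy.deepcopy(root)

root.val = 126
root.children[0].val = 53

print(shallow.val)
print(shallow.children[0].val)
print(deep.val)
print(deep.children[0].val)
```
16
53
16
7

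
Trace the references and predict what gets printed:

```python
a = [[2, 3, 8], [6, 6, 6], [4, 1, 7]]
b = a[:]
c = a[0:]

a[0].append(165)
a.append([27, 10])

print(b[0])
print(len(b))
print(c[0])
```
[2, 3, 8, 165]
3
[2, 3, 8, 165]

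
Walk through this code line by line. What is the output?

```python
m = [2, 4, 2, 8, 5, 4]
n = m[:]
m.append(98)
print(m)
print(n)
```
[2, 4, 2, 8, 5, 4, 98]
[2, 4, 2, 8, 5, 4]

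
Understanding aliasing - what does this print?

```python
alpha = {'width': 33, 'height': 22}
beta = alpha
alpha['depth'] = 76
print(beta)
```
{'width': 33, 'height': 22, 'depth': 76}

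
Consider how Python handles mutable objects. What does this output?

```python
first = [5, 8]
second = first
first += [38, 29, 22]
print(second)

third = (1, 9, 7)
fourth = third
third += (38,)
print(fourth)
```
[5, 8, 38, 29, 22]
(1, 9, 7)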